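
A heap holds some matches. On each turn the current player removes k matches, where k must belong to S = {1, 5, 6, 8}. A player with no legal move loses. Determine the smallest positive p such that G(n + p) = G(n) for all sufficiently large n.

11

G(0) = 0
G(1) = mex{0} = 1
G(2) = mex{1} = 0
G(3) = mex{0} = 1
G(4) = mex{1} = 0
G(5) = mex{0,0} = 1
G(6) = mex{1,1,0} = 2
G(7) = mex{2,0,1} = 3
G(8) = mex{3,1,0,0} = 2
G(9) = mex{2,0,1,1} = 3
G(10) = mex{3,1,0,0} = 2
G(11) = mex{2,2,1,1} = 0
G(12) = mex{0,3,2,0} = 1
G(13) = mex{1,2,3,1} = 0
G(14) = mex{0,3,2,2} = 1
G(15) = mex{1,2,3,3} = 0
G(16) = mex{0,0,2,2} = 1
G(17) = mex{1,1,0,3} = 2
G(18) = mex{2,0,1,2} = 3
G(19) = mex{3,1,0,0} = 2
G(20) = mex{2,0,1,1} = 3
G(21) = mex{3,1,0,0} = 2
G(22) = mex{2,2,1,1} = 0
G(23) = mex{0,3,2,0} = 1
G(n+11) = G(n) holds for n = 0,…,7 (a full window of length max(S) = 8), so the sequence is purely periodic with period 11.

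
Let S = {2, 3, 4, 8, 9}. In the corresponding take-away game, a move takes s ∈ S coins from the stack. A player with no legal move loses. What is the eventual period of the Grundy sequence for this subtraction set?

6

G(0) = 0
G(1) = mex{} = 0
G(2) = mex{0} = 1
G(3) = mex{0,0} = 1
G(4) = mex{1,0,0} = 2
G(5) = mex{1,1,0} = 2
G(6) = mex{2,1,1} = 0
G(7) = mex{2,2,1} = 0
G(8) = mex{0,2,2,0} = 1
G(9) = mex{0,0,2,0,0} = 1
G(10) = mex{1,0,0,1,0} = 2
G(11) = mex{1,1,0,1,1} = 2
G(12) = mex{2,1,1,2,1} = 0
G(13) = mex{2,2,1,2,2} = 0
G(14) = mex{0,2,2,0,2} = 1
G(15) = mex{0,0,2,0,0} = 1
G(16) = mex{1,0,0,1,0} = 2
G(n+6) = G(n) holds for n = 0,…,8 (a full window of length max(S) = 9), so the sequence is purely periodic with period 6.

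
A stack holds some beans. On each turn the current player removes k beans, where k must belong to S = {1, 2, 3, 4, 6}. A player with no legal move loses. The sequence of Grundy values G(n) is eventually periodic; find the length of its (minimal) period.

5

G(0) = 0
G(1) = mex{0} = 1
G(2) = mex{1,0} = 2
G(3) = mex{2,1,0} = 3
G(4) = mex{3,2,1,0} = 4
G(5) = mex{4,3,2,1} = 0
G(6) = mex{0,4,3,2,0} = 1
G(7) = mex{1,0,4,3,1} = 2
G(8) = mex{2,1,0,4,2} = 3
G(9) = mex{3,2,1,0,3} = 4
G(10) = mex{4,3,2,1,4} = 0
G(11) = mex{0,4,3,2,0} = 1
G(12) = mex{1,0,4,3,1} = 2
G(13) = mex{2,1,0,4,2} = 3
G(14) = mex{3,2,1,0,3} = 4
G(n+5) = G(n) holds for n = 0,…,5 (a full window of length max(S) = 6), so the sequence is purely periodic with period 5.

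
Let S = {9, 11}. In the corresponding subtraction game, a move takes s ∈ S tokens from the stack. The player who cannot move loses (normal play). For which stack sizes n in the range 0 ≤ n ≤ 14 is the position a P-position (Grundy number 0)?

G(0) = 0
G(1) = mex{} = 0
G(2) = mex{} = 0
G(3) = mex{} = 0
G(4) = mex{} = 0
G(5) = mex{} = 0
G(6) = mex{} = 0
G(7) = mex{} = 0
G(8) = mex{} = 0
G(9) = mex{0} = 1
G(10) = mex{0} = 1
G(11) = mex{0,0} = 1
G(12) = mex{0,0} = 1
G(13) = mex{0,0} = 1
G(14) = mex{0,0} = 1
P-positions are exactly the n with G(n) = 0.

0, 1, 2, 3, 4, 5, 6, 7, 8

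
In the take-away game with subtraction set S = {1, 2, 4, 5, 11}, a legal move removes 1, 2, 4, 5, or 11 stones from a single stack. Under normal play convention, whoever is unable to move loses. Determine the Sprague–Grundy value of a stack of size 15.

0

n :  0  1  2  3  4  5  6  7  8  9 10 11 12 13 14 15
G :  0  1  2  0  1  2  0  1  2  0  1  2  0  1  2  0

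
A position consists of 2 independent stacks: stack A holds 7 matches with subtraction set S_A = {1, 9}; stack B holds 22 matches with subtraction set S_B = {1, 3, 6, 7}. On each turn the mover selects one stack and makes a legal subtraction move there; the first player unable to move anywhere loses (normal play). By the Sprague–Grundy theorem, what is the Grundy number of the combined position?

3

Stack A, S = {1, 9}:
G(0) = 0
G(1) = mex{0} = 1
G(2) = mex{1} = 0
G(3) = mex{0} = 1
G(4) = mex{1} = 0
G(5) = mex{0} = 1
G(6) = mex{1} = 0
G(7) = mex{0} = 1
G_A(7) = 1.
Stack B, S = {1, 3, 6, 7}:
n :  0  1  2  3  4  5  6  7  8  9 10 11 12 13 14 15 16 17 18 19 20 21 22
G :  0  1  0  1  0  1  2  3  2  3  2  3  0  1  0  1  0  1  2  3  2  3  2
G_B(22) = 2.
Combined Grundy value = 1 ⊕ 2 = 3.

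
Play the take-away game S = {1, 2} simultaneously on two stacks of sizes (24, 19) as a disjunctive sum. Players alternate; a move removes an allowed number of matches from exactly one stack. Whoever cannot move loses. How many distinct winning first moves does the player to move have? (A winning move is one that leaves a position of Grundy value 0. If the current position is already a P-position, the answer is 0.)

All stacks use S = {1, 2}:
n :  0  1  2  3  4  5  6  7  8  9 10 11 12 13 14 15 16 17 18 19 20 21 22 23 24
G :  0  1  2  0  1  2  0  1  2  0  1  2  0  1  2  0  1  2  0  1  2  0  1  2  0
Stack A: G(24) = 0.
Stack B: G(19) = 1.
Combined Grundy value = 0 ⊕ 1 = 1.
A winning move leaves total XOR = 0, i.e. changes one component's Grundy value g to g ⊕ X where X is the current total.
Stack A: need g' = 0⊕1 = 1. Options: 24−1→G=2, 24−2→G=1. Hits: 1.
Stack B: need g' = 1⊕1 = 0. Options: 19−1→G=0, 19−2→G=2. Hits: 1.

2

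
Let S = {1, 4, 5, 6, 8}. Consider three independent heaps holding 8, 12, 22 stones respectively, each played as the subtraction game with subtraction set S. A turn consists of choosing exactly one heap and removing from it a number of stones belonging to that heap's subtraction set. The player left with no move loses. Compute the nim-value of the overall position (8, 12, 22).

All heaps use S = {1, 4, 5, 6, 8}:
n :  0  1  2  3  4  5  6  7  8  9 10 11 12 13 14 15 16 17 18 19 20 21 22
G :  0  1  0  1  2  3  2  3  4  0  1  0  1  2  3  2  3  4  0  1  0  1  2
Heap A: G(8) = 4.
Heap B: G(12) = 1.
Heap C: G(22) = 2.
Combined Grundy value = 4 ⊕ 1 ⊕ 2 = 7.

7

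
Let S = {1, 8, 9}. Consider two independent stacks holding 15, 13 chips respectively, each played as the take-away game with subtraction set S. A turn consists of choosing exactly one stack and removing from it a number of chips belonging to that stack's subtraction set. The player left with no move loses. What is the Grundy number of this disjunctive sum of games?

0

All stacks use S = {1, 8, 9}:
G(0) = 0
G(1) = mex{0} = 1
G(2) = mex{1} = 0
G(3) = mex{0} = 1
G(4) = mex{1} = 0
G(5) = mex{0} = 1
G(6) = mex{1} = 0
G(7) = mex{0} = 1
G(8) = mex{1,0} = 2
G(9) = mex{2,1,0} = 3
G(10) = mex{3,0,1} = 2
G(11) = mex{2,1,0} = 3
G(12) = mex{3,0,1} = 2
G(13) = mex{2,1,0} = 3
G(14) = mex{3,0,1} = 2
G(15) = mex{2,1,0} = 3
Stack A: G(15) = 3.
Stack B: G(13) = 3.
Combined Grundy value = 3 ⊕ 3 = 0.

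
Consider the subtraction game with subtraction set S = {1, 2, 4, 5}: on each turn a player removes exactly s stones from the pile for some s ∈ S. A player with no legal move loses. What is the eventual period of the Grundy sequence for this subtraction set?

3

n :  0  1  2  3  4  5  6  7  8  9 10 11 12 13 14
G :  0  1  2  0  1  2  0  1  2  0  1  2  0  1  2
G(n+3) = G(n) holds for n = 0,…,4 (a full window of length max(S) = 5), so the sequence is purely periodic with period 3.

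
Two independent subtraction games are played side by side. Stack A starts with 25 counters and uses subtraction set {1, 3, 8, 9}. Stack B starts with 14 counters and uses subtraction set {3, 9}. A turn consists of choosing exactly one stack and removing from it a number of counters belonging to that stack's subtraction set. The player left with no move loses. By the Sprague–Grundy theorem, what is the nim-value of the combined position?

3

Stack A, S = {1, 3, 8, 9}:
n :  0  1  2  3  4  5  6  7  8  9 10 11 12 13 14 15 16 17 18 19 20 21 22 23 24 25
G :  0  1  0  1  0  1  0  1  2  3  2  3  2  3  2  3  0  1  0  1  0  1  0  1  2  3
G_A(25) = 3.
Stack B, S = {3, 9}:
G(0) = 0
G(1) = mex{} = 0
G(2) = mex{} = 0
G(3) = mex{0} = 1
G(4) = mex{0} = 1
G(5) = mex{0} = 1
G(6) = mex{1} = 0
G(7) = mex{1} = 0
G(8) = mex{1} = 0
G(9) = mex{0,0} = 1
G(10) = mex{0,0} = 1
G(11) = mex{0,0} = 1
G(12) = mex{1,1} = 0
G(13) = mex{1,1} = 0
G(14) = mex{1,1} = 0
G_B(14) = 0.
Combined Grundy value = 3 ⊕ 0 = 3.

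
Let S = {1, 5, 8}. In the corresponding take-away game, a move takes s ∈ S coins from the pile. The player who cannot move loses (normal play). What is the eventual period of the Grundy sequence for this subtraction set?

13

n :  0  1  2  3  4  5  6  7  8  9 10 11 12 13 14 15 16 17 18 19 20 21 22 23 24 25 26 27
G :  0  1  0  1  0  1  0  1  2  3  2  3  2  0  1  0  1  0  1  0  1  2  3  2  3  2  0  1
G(n+13) = G(n) holds for n = 0,…,7 (a full window of length max(S) = 8), so the sequence is purely periodic with period 13.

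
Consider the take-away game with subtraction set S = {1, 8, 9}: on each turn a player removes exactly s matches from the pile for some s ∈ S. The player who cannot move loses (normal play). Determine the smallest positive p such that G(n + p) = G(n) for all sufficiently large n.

16

n :  0  1  2  3  4  5  6  7  8  9 10 11 12 13 14 15 16 17 18 19 20 21 22 23 24 25 26 27 28 29 30 31 32 33
G :  0  1  0  1  0  1  0  1  2  3  2  3  2  3  2  3  0  1  0  1  0  1  0  1  2  3  2  3  2  3  2  3  0  1
G(n+16) = G(n) holds for n = 0,…,8 (a full window of length max(S) = 9), so the sequence is purely periodic with period 16.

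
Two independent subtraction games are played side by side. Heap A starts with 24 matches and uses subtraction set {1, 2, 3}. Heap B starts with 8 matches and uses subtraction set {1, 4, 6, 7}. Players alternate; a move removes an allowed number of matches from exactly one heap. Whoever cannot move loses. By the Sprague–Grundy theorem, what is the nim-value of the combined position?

3

Heap A, S = {1, 2, 3}:
G(0) = 0
G(1) = mex{0} = 1
G(2) = mex{1,0} = 2
G(3) = mex{2,1,0} = 3
G(4) = mex{3,2,1} = 0
G(5) = mex{0,3,2} = 1
G(6) = mex{1,0,3} = 2
G(7) = mex{2,1,0} = 3
G(8) = mex{3,2,1} = 0
G(9) = mex{0,3,2} = 1
G(10) = mex{1,0,3} = 2
G(11) = mex{2,1,0} = 3
G(12) = mex{3,2,1} = 0
G(13) = mex{0,3,2} = 1
G(14) = mex{1,0,3} = 2
G(15) = mex{2,1,0} = 3
G(16) = mex{3,2,1} = 0
G(17) = mex{0,3,2} = 1
G(18) = mex{1,0,3} = 2
G(19) = mex{2,1,0} = 3
G(20) = mex{3,2,1} = 0
G(21) = mex{0,3,2} = 1
G(22) = mex{1,0,3} = 2
G(23) = mex{2,1,0} = 3
G(24) = mex{3,2,1} = 0
G_A(24) = 0.
Heap B, S = {1, 4, 6, 7}:
G(0) = 0
G(1) = mex{0} = 1
G(2) = mex{1} = 0
G(3) = mex{0} = 1
G(4) = mex{1,0} = 2
G(5) = mex{2,1} = 0
G(6) = mex{0,0,0} = 1
G(7) = mex{1,1,1,0} = 2
G(8) = mex{2,2,0,1} = 3
G_B(8) = 3.
Combined Grundy value = 0 ⊕ 3 = 3.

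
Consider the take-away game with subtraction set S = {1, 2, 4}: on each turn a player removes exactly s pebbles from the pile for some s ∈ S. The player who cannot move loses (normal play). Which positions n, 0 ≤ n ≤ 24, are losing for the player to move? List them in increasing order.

0, 3, 6, 9, 12, 15, 18, 21, 24

G(0) = 0
G(1) = mex{0} = 1
G(2) = mex{1,0} = 2
G(3) = mex{2,1} = 0
G(4) = mex{0,2,0} = 1
G(5) = mex{1,0,1} = 2
G(6) = mex{2,1,2} = 0
G(7) = mex{0,2,0} = 1
G(8) = mex{1,0,1} = 2
G(9) = mex{2,1,2} = 0
G(10) = mex{0,2,0} = 1
G(11) = mex{1,0,1} = 2
G(12) = mex{2,1,2} = 0
G(13) = mex{0,2,0} = 1
G(14) = mex{1,0,1} = 2
G(15) = mex{2,1,2} = 0
G(16) = mex{0,2,0} = 1
G(17) = mex{1,0,1} = 2
G(18) = mex{2,1,2} = 0
G(19) = mex{0,2,0} = 1
G(20) = mex{1,0,1} = 2
G(21) = mex{2,1,2} = 0
G(22) = mex{0,2,0} = 1
G(23) = mex{1,0,1} = 2
G(24) = mex{2,1,2} = 0
P-positions are exactly the n with G(n) = 0.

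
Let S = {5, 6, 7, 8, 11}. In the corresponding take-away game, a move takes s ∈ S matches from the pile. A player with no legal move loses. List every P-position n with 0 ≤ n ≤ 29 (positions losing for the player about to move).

n :  0  1  2  3  4  5  6  7  8  9 10 11 12 13 14 15 16 17 18 19 20 21 22 23 24 25 26 27 28 29
G :  0  0  0  0  0  1  1  1  1  1  2  2  2  2  2  3  0  0  0  0  0  1  1  1  1  1  2  2  2  2
P-positions are exactly the n with G(n) = 0.

0, 1, 2, 3, 4, 16, 17, 18, 19, 20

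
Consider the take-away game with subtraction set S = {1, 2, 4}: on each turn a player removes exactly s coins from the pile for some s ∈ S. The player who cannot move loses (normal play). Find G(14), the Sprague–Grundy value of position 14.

n :  0  1  2  3  4  5  6  7  8  9 10 11 12 13 14
G :  0  1  2  0  1  2  0  1  2  0  1  2  0  1  2

2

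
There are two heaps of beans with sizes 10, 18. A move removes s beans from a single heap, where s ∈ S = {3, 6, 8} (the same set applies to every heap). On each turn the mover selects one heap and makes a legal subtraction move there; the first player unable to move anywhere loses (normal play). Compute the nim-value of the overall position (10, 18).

All heaps use S = {3, 6, 8}:
n :  0  1  2  3  4  5  6  7  8  9 10 11 12 13 14 15 16 17 18
G :  0  0  0  1  1  1  2  2  2  3  3  0  0  0  1  1  1  2  2
Heap A: G(10) = 3.
Heap B: G(18) = 2.
Combined Grundy value = 3 ⊕ 2 = 1.

1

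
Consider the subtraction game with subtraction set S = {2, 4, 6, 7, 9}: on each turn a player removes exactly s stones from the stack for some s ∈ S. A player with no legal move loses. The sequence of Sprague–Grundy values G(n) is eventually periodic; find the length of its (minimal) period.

G(0) = 0
G(1) = mex{} = 0
G(2) = mex{0} = 1
G(3) = mex{0} = 1
G(4) = mex{1,0} = 2
G(5) = mex{1,0} = 2
G(6) = mex{2,1,0} = 3
G(7) = mex{2,1,0,0} = 3
G(8) = mex{3,2,1,0} = 4
G(9) = mex{3,2,1,1,0} = 4
G(10) = mex{4,3,2,1,0} = 5
G(11) = mex{4,3,2,2,1} = 0
G(12) = mex{5,4,3,2,1} = 0
G(13) = mex{0,4,3,3,2} = 1
G(14) = mex{0,5,4,3,2} = 1
G(15) = mex{1,0,4,4,3} = 2
G(16) = mex{1,0,5,4,3} = 2
G(17) = mex{2,1,0,5,4} = 3
G(18) = mex{2,1,0,0,4} = 3
G(19) = mex{3,2,1,0,5} = 4
G(20) = mex{3,2,1,1,0} = 4
G(21) = mex{4,3,2,1,0} = 5
G(22) = mex{4,3,2,2,1} = 0
G(23) = mex{5,4,3,2,1} = 0
G(n+11) = G(n) holds for n = 0,…,8 (a full window of length max(S) = 9), so the sequence is purely periodic with period 11.

11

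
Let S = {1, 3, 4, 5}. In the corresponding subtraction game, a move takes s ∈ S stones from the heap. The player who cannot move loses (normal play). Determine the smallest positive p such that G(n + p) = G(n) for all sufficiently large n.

8

G(0) = 0
G(1) = mex{0} = 1
G(2) = mex{1} = 0
G(3) = mex{0,0} = 1
G(4) = mex{1,1,0} = 2
G(5) = mex{2,0,1,0} = 3
G(6) = mex{3,1,0,1} = 2
G(7) = mex{2,2,1,0} = 3
G(8) = mex{3,3,2,1} = 0
G(9) = mex{0,2,3,2} = 1
G(10) = mex{1,3,2,3} = 0
G(11) = mex{0,0,3,2} = 1
G(12) = mex{1,1,0,3} = 2
G(13) = mex{2,0,1,0} = 3
G(14) = mex{3,1,0,1} = 2
G(15) = mex{2,2,1,0} = 3
G(16) = mex{3,3,2,1} = 0
G(17) = mex{0,2,3,2} = 1
G(n+8) = G(n) holds for n = 0,…,4 (a full window of length max(S) = 5), so the sequence is purely periodic with period 8.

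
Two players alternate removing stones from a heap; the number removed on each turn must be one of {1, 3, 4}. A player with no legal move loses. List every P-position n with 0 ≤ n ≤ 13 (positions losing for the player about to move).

n :  0  1  2  3  4  5  6  7  8  9 10 11 12 13
G :  0  1  0  1  2  3  2  0  1  0  1  2  3  2
P-positions are exactly the n with G(n) = 0.

0, 2, 7, 9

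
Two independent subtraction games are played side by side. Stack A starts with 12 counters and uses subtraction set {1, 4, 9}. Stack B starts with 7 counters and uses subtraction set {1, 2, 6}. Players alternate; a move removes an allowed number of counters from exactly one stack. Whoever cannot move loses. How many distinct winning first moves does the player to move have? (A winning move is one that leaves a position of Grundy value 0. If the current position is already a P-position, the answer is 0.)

Stack A, S = {1, 4, 9}:
G(0) = 0
G(1) = mex{0} = 1
G(2) = mex{1} = 0
G(3) = mex{0} = 1
G(4) = mex{1,0} = 2
G(5) = mex{2,1} = 0
G(6) = mex{0,0} = 1
G(7) = mex{1,1} = 0
G(8) = mex{0,2} = 1
G(9) = mex{1,0,0} = 2
G(10) = mex{2,1,1} = 0
G(11) = mex{0,0,0} = 1
G(12) = mex{1,1,1} = 0
G_A(12) = 0.
Stack B, S = {1, 2, 6}:
n : 0 1 2 3 4 5 6 7
G : 0 1 2 0 1 2 3 0
G_B(7) = 0.
Combined Grundy value = 0 ⊕ 0 = 0.
A winning move leaves total XOR = 0, i.e. changes one component's Grundy value g to g ⊕ X where X is the current total.
Stack A: target g' = 0⊕0 = 0, but every legal move changes the Grundy value (mex property), so 0 moves.
Stack B: target g' = 0⊕0 = 0, but every legal move changes the Grundy value (mex property), so 0 moves.

0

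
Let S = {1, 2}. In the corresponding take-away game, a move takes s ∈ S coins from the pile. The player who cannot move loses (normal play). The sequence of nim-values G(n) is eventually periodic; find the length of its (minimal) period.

n :  0  1  2  3  4  5  6  7  8  9 10 11 12 13 14
G :  0  1  2  0  1  2  0  1  2  0  1  2  0  1  2
G(n+3) = G(n) holds for n = 0,…,1 (a full window of length max(S) = 2), so the sequence is purely periodic with period 3.

3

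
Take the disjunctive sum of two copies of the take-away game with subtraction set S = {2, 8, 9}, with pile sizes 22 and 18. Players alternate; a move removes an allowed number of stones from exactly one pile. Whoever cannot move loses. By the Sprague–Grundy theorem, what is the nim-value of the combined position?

All piles use S = {2, 8, 9}:
n :  0  1  2  3  4  5  6  7  8  9 10 11 12 13 14 15 16 17 18 19 20 21 22
G :  0  0  1  1  0  0  1  1  2  2  3  0  2  1  3  0  0  1  1  2  3  0  0
Pile A: G(22) = 0.
Pile B: G(18) = 1.
Combined Grundy value = 0 ⊕ 1 = 1.

1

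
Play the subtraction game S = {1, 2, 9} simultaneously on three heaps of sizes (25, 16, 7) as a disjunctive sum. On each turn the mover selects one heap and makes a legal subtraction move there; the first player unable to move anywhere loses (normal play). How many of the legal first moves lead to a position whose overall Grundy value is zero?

2

All heaps use S = {1, 2, 9}:
n :  0  1  2  3  4  5  6  7  8  9 10 11 12 13 14 15 16 17 18 19 20 21 22 23 24 25
G :  0  1  2  0  1  2  0  1  2  3  0  1  2  0  1  2  0  1  2  3  0  1  2  0  1  2
Heap A: G(25) = 2.
Heap B: G(16) = 0.
Heap C: G(7) = 1.
Combined Grundy value = 2 ⊕ 0 ⊕ 1 = 3.
A winning move leaves total XOR = 0, i.e. changes one component's Grundy value g to g ⊕ X where X is the current total.
Heap A: need g' = 2⊕3 = 1. Options: 25−1→G=1, 25−2→G=0, 25−9→G=0. Hits: 1.
Heap B: need g' = 0⊕3 = 3. Options: 16−1→G=2, 16−2→G=1, 16−9→G=1. Hits: 0.
Heap C: need g' = 1⊕3 = 2. Options: 7−1→G=0, 7−2→G=2. Hits: 1.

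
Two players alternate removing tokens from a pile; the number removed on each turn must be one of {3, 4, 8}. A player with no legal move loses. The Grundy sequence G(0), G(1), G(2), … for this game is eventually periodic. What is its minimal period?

12

G(0) = 0
G(1) = mex{} = 0
G(2) = mex{} = 0
G(3) = mex{0} = 1
G(4) = mex{0,0} = 1
G(5) = mex{0,0} = 1
G(6) = mex{1,0} = 2
G(7) = mex{1,1} = 0
G(8) = mex{1,1,0} = 2
G(9) = mex{2,1,0} = 3
G(10) = mex{0,2,0} = 1
G(11) = mex{2,0,1} = 3
G(12) = mex{3,2,1} = 0
G(13) = mex{1,3,1} = 0
G(14) = mex{3,1,2} = 0
G(15) = mex{0,3,0} = 1
G(16) = mex{0,0,2} = 1
G(17) = mex{0,0,3} = 1
G(18) = mex{1,0,1} = 2
G(19) = mex{1,1,3} = 0
G(20) = mex{1,1,0} = 2
G(21) = mex{2,1,0} = 3
G(22) = mex{0,2,0} = 1
G(23) = mex{2,0,1} = 3
G(24) = mex{3,2,1} = 0
G(25) = mex{1,3,1} = 0
G(n+12) = G(n) holds for n = 0,…,7 (a full window of length max(S) = 8), so the sequence is purely periodic with period 12.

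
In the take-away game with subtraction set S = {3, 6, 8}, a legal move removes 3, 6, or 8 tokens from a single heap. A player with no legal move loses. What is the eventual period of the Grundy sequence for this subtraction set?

n :  0  1  2  3  4  5  6  7  8  9 10 11 12 13 14 15 16 17 18 19 20 21 22 23
G :  0  0  0  1  1  1  2  2  2  3  3  0  0  0  1  1  1  2  2  2  3  3  0  0
G(n+11) = G(n) holds for n = 0,…,7 (a full window of length max(S) = 8), so the sequence is purely periodic with period 11.

11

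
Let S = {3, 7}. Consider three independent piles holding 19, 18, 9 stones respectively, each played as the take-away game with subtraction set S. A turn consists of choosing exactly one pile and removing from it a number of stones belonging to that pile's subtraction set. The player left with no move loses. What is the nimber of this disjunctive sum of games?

All piles use S = {3, 7}:
G(0) = 0
G(1) = mex{} = 0
G(2) = mex{} = 0
G(3) = mex{0} = 1
G(4) = mex{0} = 1
G(5) = mex{0} = 1
G(6) = mex{1} = 0
G(7) = mex{1,0} = 2
G(8) = mex{1,0} = 2
G(9) = mex{0,0} = 1
G(10) = mex{2,1} = 0
G(11) = mex{2,1} = 0
G(12) = mex{1,1} = 0
G(13) = mex{0,0} = 1
G(14) = mex{0,2} = 1
G(15) = mex{0,2} = 1
G(16) = mex{1,1} = 0
G(17) = mex{1,0} = 2
G(18) = mex{1,0} = 2
G(19) = mex{0,0} = 1
Pile A: G(19) = 1.
Pile B: G(18) = 2.
Pile C: G(9) = 1.
Combined Grundy value = 1 ⊕ 2 ⊕ 1 = 2.

2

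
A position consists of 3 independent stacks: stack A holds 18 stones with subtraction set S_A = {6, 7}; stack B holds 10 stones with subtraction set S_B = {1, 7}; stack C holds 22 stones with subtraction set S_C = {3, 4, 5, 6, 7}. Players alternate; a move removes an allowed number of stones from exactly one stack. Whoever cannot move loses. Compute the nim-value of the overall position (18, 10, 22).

Stack A, S = {6, 7}:
G(0) = 0
G(1) = mex{} = 0
G(2) = mex{} = 0
G(3) = mex{} = 0
G(4) = mex{} = 0
G(5) = mex{} = 0
G(6) = mex{0} = 1
G(7) = mex{0,0} = 1
G(8) = mex{0,0} = 1
G(9) = mex{0,0} = 1
G(10) = mex{0,0} = 1
G(11) = mex{0,0} = 1
G(12) = mex{1,0} = 2
G(13) = mex{1,1} = 0
G(14) = mex{1,1} = 0
G(15) = mex{1,1} = 0
G(16) = mex{1,1} = 0
G(17) = mex{1,1} = 0
G(18) = mex{2,1} = 0
G_A(18) = 0.
Stack B, S = {1, 7}:
n :  0  1  2  3  4  5  6  7  8  9 10
G :  0  1  0  1  0  1  0  1  0  1  0
G_B(10) = 0.
Stack C, S = {3, 4, 5, 6, 7}:
G(0) = 0
G(1) = mex{} = 0
G(2) = mex{} = 0
G(3) = mex{0} = 1
G(4) = mex{0,0} = 1
G(5) = mex{0,0,0} = 1
G(6) = mex{1,0,0,0} = 2
G(7) = mex{1,1,0,0,0} = 2
G(8) = mex{1,1,1,0,0} = 2
G(9) = mex{2,1,1,1,0} = 3
G(10) = mex{2,2,1,1,1} = 0
G(11) = mex{2,2,2,1,1} = 0
G(12) = mex{3,2,2,2,1} = 0
G(13) = mex{0,3,2,2,2} = 1
G(14) = mex{0,0,3,2,2} = 1
G(15) = mex{0,0,0,3,2} = 1
G(16) = mex{1,0,0,0,3} = 2
G(17) = mex{1,1,0,0,0} = 2
G(18) = mex{1,1,1,0,0} = 2
G(19) = mex{2,1,1,1,0} = 3
G(20) = mex{2,2,1,1,1} = 0
G(21) = mex{2,2,2,1,1} = 0
G(22) = mex{3,2,2,2,1} = 0
G_C(22) = 0.
Combined Grundy value = 0 ⊕ 0 ⊕ 0 = 0.

0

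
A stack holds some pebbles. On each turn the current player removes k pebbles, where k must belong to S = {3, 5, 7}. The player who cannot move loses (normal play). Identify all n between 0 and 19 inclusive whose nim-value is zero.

n :  0  1  2  3  4  5  6  7  8  9 10 11 12 13 14 15 16 17 18 19
G :  0  0  0  1  1  1  2  2  2  3  0  0  0  1  1  1  2  2  2  3
P-positions are exactly the n with G(n) = 0.

0, 1, 2, 10, 11, 12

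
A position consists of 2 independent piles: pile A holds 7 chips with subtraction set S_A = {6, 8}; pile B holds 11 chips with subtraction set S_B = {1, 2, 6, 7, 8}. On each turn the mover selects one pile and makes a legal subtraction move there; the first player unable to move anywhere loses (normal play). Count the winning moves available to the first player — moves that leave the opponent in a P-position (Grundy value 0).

Pile A, S = {6, 8}:
G(0) = 0
G(1) = mex{} = 0
G(2) = mex{} = 0
G(3) = mex{} = 0
G(4) = mex{} = 0
G(5) = mex{} = 0
G(6) = mex{0} = 1
G(7) = mex{0} = 1
G_A(7) = 1.
Pile B, S = {1, 2, 6, 7, 8}:
n :  0  1  2  3  4  5  6  7  8  9 10 11
G :  0  1  2  0  1  2  3  4  5  3  4  5
G_B(11) = 5.
Combined Grundy value = 1 ⊕ 5 = 4.
A winning move leaves total XOR = 0, i.e. changes one component's Grundy value g to g ⊕ X where X is the current total.
Pile A: need g' = 1⊕4 = 5. Options: 7−6→G=0. Hits: 0.
Pile B: need g' = 5⊕4 = 1. Options: 11−1→G=4, 11−2→G=3, 11−6→G=2, 11−7→G=1, 11−8→G=0. Hits: 1.

1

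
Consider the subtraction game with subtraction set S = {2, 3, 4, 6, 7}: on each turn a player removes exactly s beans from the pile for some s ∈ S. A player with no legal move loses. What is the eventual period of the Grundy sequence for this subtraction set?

G(0) = 0
G(1) = mex{} = 0
G(2) = mex{0} = 1
G(3) = mex{0,0} = 1
G(4) = mex{1,0,0} = 2
G(5) = mex{1,1,0} = 2
G(6) = mex{2,1,1,0} = 3
G(7) = mex{2,2,1,0,0} = 3
G(8) = mex{3,2,2,1,0} = 4
G(9) = mex{3,3,2,1,1} = 0
G(10) = mex{4,3,3,2,1} = 0
G(11) = mex{0,4,3,2,2} = 1
G(12) = mex{0,0,4,3,2} = 1
G(13) = mex{1,0,0,3,3} = 2
G(14) = mex{1,1,0,4,3} = 2
G(15) = mex{2,1,1,0,4} = 3
G(16) = mex{2,2,1,0,0} = 3
G(17) = mex{3,2,2,1,0} = 4
G(18) = mex{3,3,2,1,1} = 0
G(19) = mex{4,3,3,2,1} = 0
G(n+9) = G(n) holds for n = 0,…,6 (a full window of length max(S) = 7), so the sequence is purely periodic with period 9.

9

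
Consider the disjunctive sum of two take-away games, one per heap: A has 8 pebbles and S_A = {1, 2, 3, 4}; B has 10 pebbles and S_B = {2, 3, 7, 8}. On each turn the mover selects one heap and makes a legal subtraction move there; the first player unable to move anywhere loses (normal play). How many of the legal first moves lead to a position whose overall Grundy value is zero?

Heap A, S = {1, 2, 3, 4}:
G(0) = 0
G(1) = mex{0} = 1
G(2) = mex{1,0} = 2
G(3) = mex{2,1,0} = 3
G(4) = mex{3,2,1,0} = 4
G(5) = mex{4,3,2,1} = 0
G(6) = mex{0,4,3,2} = 1
G(7) = mex{1,0,4,3} = 2
G(8) = mex{2,1,0,4} = 3
G_A(8) = 3.
Heap B, S = {2, 3, 7, 8}:
G(0) = 0
G(1) = mex{} = 0
G(2) = mex{0} = 1
G(3) = mex{0,0} = 1
G(4) = mex{1,0} = 2
G(5) = mex{1,1} = 0
G(6) = mex{2,1} = 0
G(7) = mex{0,2,0} = 1
G(8) = mex{0,0,0,0} = 1
G(9) = mex{1,0,1,0} = 2
G(10) = mex{1,1,1,1} = 0
G_B(10) = 0.
Combined Grundy value = 3 ⊕ 0 = 3.
A winning move leaves total XOR = 0, i.e. changes one component's Grundy value g to g ⊕ X where X is the current total.
Heap A: need g' = 3⊕3 = 0. Options: 8−1→G=2, 8−2→G=1, 8−3→G=0, 8−4→G=4. Hits: 1.
Heap B: need g' = 0⊕3 = 3. Options: 10−2→G=1, 10−3→G=1, 10−7→G=1, 10−8→G=1. Hits: 0.

1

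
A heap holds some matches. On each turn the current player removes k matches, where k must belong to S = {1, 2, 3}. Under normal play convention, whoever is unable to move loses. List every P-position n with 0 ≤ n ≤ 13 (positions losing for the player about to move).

0, 4, 8, 12

n :  0  1  2  3  4  5  6  7  8  9 10 11 12 13
G :  0  1  2  3  0  1  2  3  0  1  2  3  0  1
P-positions are exactly the n with G(n) = 0.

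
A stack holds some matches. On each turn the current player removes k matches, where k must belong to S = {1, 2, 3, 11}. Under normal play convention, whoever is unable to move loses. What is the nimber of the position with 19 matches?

n :  0  1  2  3  4  5  6  7  8  9 10 11 12 13 14 15 16 17 18 19
G :  0  1  2  3  0  1  2  3  0  1  2  3  0  1  2  3  0  1  2  3

3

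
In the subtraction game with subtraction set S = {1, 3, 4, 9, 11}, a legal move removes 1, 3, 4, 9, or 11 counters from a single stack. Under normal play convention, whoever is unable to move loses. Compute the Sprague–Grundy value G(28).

2

n :  0  1  2  3  4  5  6  7  8  9 10 11 12 13 14 15 16 17 18 19 20 21 22 23 24 25 26 27 28
G :  0  1  0  1  2  3  2  0  1  4  3  2  0  1  0  1  2  3  2  0  1  4  3  2  0  1  0  1  2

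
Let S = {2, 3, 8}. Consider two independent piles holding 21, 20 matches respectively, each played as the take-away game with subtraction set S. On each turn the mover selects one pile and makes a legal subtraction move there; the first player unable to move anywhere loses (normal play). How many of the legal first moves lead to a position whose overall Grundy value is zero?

All piles use S = {2, 3, 8}:
n :  0  1  2  3  4  5  6  7  8  9 10 11 12 13 14 15 16 17 18 19 20 21
G :  0  0  1  1  2  0  0  1  1  2  0  0  1  1  2  0  0  1  1  2  0  0
Pile A: G(21) = 0.
Pile B: G(20) = 0.
Combined Grundy value = 0 ⊕ 0 = 0.
A winning move leaves total XOR = 0, i.e. changes one component's Grundy value g to g ⊕ X where X is the current total.
Pile A: target g' = 0⊕0 = 0, but every legal move changes the Grundy value (mex property), so 0 moves.
Pile B: target g' = 0⊕0 = 0, but every legal move changes the Grundy value (mex property), so 0 moves.

0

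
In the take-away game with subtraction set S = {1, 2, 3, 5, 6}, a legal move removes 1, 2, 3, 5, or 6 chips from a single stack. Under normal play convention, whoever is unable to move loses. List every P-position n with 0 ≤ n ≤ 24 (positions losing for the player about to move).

G(0) = 0
G(1) = mex{0} = 1
G(2) = mex{1,0} = 2
G(3) = mex{2,1,0} = 3
G(4) = mex{3,2,1} = 0
G(5) = mex{0,3,2,0} = 1
G(6) = mex{1,0,3,1,0} = 2
G(7) = mex{2,1,0,2,1} = 3
G(8) = mex{3,2,1,3,2} = 0
G(9) = mex{0,3,2,0,3} = 1
G(10) = mex{1,0,3,1,0} = 2
G(11) = mex{2,1,0,2,1} = 3
G(12) = mex{3,2,1,3,2} = 0
G(13) = mex{0,3,2,0,3} = 1
G(14) = mex{1,0,3,1,0} = 2
G(15) = mex{2,1,0,2,1} = 3
G(16) = mex{3,2,1,3,2} = 0
G(17) = mex{0,3,2,0,3} = 1
G(18) = mex{1,0,3,1,0} = 2
G(19) = mex{2,1,0,2,1} = 3
G(20) = mex{3,2,1,3,2} = 0
G(21) = mex{0,3,2,0,3} = 1
G(22) = mex{1,0,3,1,0} = 2
G(23) = mex{2,1,0,2,1} = 3
G(24) = mex{3,2,1,3,2} = 0
P-positions are exactly the n with G(n) = 0.

0, 4, 8, 12, 16, 20, 24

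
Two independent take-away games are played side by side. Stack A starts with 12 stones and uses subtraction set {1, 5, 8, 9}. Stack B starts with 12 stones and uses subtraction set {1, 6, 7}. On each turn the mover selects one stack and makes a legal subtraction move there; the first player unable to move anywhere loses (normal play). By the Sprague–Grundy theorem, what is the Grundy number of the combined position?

Stack A, S = {1, 5, 8, 9}:
n :  0  1  2  3  4  5  6  7  8  9 10 11 12
G :  0  1  0  1  0  1  0  1  2  3  2  3  2
G_A(12) = 2.
Stack B, S = {1, 6, 7}:
n :  0  1  2  3  4  5  6  7  8  9 10 11 12
G :  0  1  0  1  0  1  2  3  2  3  2  3  0
G_B(12) = 0.
Combined Grundy value = 2 ⊕ 0 = 2.

2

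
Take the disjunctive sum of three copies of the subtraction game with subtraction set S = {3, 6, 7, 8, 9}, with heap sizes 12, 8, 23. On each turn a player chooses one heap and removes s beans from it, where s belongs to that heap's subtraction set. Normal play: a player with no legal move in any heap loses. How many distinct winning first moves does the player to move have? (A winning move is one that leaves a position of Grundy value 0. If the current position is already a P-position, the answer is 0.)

All heaps use S = {3, 6, 7, 8, 9}:
G(0) = 0
G(1) = mex{} = 0
G(2) = mex{} = 0
G(3) = mex{0} = 1
G(4) = mex{0} = 1
G(5) = mex{0} = 1
G(6) = mex{1,0} = 2
G(7) = mex{1,0,0} = 2
G(8) = mex{1,0,0,0} = 2
G(9) = mex{2,1,0,0,0} = 3
G(10) = mex{2,1,1,0,0} = 3
G(11) = mex{2,1,1,1,0} = 3
G(12) = mex{3,2,1,1,1} = 0
G(13) = mex{3,2,2,1,1} = 0
G(14) = mex{3,2,2,2,1} = 0
G(15) = mex{0,3,2,2,2} = 1
G(16) = mex{0,3,3,2,2} = 1
G(17) = mex{0,3,3,3,2} = 1
G(18) = mex{1,0,3,3,3} = 2
G(19) = mex{1,0,0,3,3} = 2
G(20) = mex{1,0,0,0,3} = 2
G(21) = mex{2,1,0,0,0} = 3
G(22) = mex{2,1,1,0,0} = 3
G(23) = mex{2,1,1,1,0} = 3
Heap A: G(12) = 0.
Heap B: G(8) = 2.
Heap C: G(23) = 3.
Combined Grundy value = 0 ⊕ 2 ⊕ 3 = 1.
A winning move leaves total XOR = 0, i.e. changes one component's Grundy value g to g ⊕ X where X is the current total.
Heap A: need g' = 0⊕1 = 1. Options: 12−3→G=3, 12−6→G=2, 12−7→G=1, 12−8→G=1, 12−9→G=1. Hits: 3.
Heap B: need g' = 2⊕1 = 3. Options: 8−3→G=1, 8−6→G=0, 8−7→G=0, 8−8→G=0. Hits: 0.
Heap C: need g' = 3⊕1 = 2. Options: 23−3→G=2, 23−6→G=1, 23−7→G=1, 23−8→G=1, 23−9→G=0. Hits: 1.

4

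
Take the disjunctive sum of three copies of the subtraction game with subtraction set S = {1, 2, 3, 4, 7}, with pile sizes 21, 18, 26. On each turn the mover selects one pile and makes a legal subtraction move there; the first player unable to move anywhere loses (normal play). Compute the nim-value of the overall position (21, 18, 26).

All piles use S = {1, 2, 3, 4, 7}:
n :  0  1  2  3  4  5  6  7  8  9 10 11 12 13 14 15 16 17 18 19 20 21 22 23 24 25 26
G :  0  1  2  3  4  0  1  2  3  4  0  1  2  3  4  0  1  2  3  4  0  1  2  3  4  0  1
Pile A: G(21) = 1.
Pile B: G(18) = 3.
Pile C: G(26) = 1.
Combined Grundy value = 1 ⊕ 3 ⊕ 1 = 3.

3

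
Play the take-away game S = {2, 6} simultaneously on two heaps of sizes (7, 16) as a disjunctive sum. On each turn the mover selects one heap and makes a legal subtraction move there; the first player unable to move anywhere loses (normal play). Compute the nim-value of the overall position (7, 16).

1

All heaps use S = {2, 6}:
n :  0  1  2  3  4  5  6  7  8  9 10 11 12 13 14 15 16
G :  0  0  1  1  0  0  1  1  0  0  1  1  0  0  1  1  0
Heap A: G(7) = 1.
Heap B: G(16) = 0.
Combined Grundy value = 1 ⊕ 0 = 1.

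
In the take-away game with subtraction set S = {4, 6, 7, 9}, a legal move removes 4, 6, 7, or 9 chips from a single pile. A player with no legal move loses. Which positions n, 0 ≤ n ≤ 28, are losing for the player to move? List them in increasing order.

0, 1, 2, 3, 13, 14, 15, 16, 26, 27, 28

n :  0  1  2  3  4  5  6  7  8  9 10 11 12 13 14 15 16 17 18 19 20 21 22 23 24 25 26 27 28
G :  0  0  0  0  1  1  1  1  2  2  2  2  3  0  0  0  0  1  1  1  1  2  2  2  2  3  0  0  0
P-positions are exactly the n with G(n) = 0.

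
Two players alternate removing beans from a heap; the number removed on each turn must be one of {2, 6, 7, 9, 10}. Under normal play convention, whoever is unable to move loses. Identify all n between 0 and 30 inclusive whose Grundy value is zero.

n :  0  1  2  3  4  5  6  7  8  9 10 11 12 13 14 15 16 17 18 19 20 21 22 23 24 25 26 27 28 29 30
G :  0  0  1  1  0  0  1  1  2  2  3  3  2  2  3  3  0  0  1  1  0  0  1  1  2  2  3  3  2  2  3
P-positions are exactly the n with G(n) = 0.

0, 1, 4, 5, 16, 17, 20, 21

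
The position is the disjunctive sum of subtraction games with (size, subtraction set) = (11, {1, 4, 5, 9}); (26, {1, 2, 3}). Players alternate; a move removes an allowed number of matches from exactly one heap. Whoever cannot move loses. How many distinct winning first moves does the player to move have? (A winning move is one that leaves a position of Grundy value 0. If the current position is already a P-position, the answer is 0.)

Heap A, S = {1, 4, 5, 9}:
n :  0  1  2  3  4  5  6  7  8  9 10 11
G :  0  1  0  1  2  3  2  3  0  1  0  1
G_A(11) = 1.
Heap B, S = {1, 2, 3}:
G(0) = 0
G(1) = mex{0} = 1
G(2) = mex{1,0} = 2
G(3) = mex{2,1,0} = 3
G(4) = mex{3,2,1} = 0
G(5) = mex{0,3,2} = 1
G(6) = mex{1,0,3} = 2
G(7) = mex{2,1,0} = 3
G(8) = mex{3,2,1} = 0
G(9) = mex{0,3,2} = 1
G(10) = mex{1,0,3} = 2
G(11) = mex{2,1,0} = 3
G(12) = mex{3,2,1} = 0
G(13) = mex{0,3,2} = 1
G(14) = mex{1,0,3} = 2
G(15) = mex{2,1,0} = 3
G(16) = mex{3,2,1} = 0
G(17) = mex{0,3,2} = 1
G(18) = mex{1,0,3} = 2
G(19) = mex{2,1,0} = 3
G(20) = mex{3,2,1} = 0
G(21) = mex{0,3,2} = 1
G(22) = mex{1,0,3} = 2
G(23) = mex{2,1,0} = 3
G(24) = mex{3,2,1} = 0
G(25) = mex{0,3,2} = 1
G(26) = mex{1,0,3} = 2
G_B(26) = 2.
Combined Grundy value = 1 ⊕ 2 = 3.
A winning move leaves total XOR = 0, i.e. changes one component's Grundy value g to g ⊕ X where X is the current total.
Heap A: need g' = 1⊕3 = 2. Options: 11−1→G=0, 11−4→G=3, 11−5→G=2, 11−9→G=0. Hits: 1.
Heap B: need g' = 2⊕3 = 1. Options: 26−1→G=1, 26−2→G=0, 26−3→G=3. Hits: 1.

2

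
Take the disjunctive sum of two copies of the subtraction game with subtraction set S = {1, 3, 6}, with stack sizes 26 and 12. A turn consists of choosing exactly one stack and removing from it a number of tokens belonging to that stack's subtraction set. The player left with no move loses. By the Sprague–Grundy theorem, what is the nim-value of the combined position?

All stacks use S = {1, 3, 6}:
G(0) = 0
G(1) = mex{0} = 1
G(2) = mex{1} = 0
G(3) = mex{0,0} = 1
G(4) = mex{1,1} = 0
G(5) = mex{0,0} = 1
G(6) = mex{1,1,0} = 2
G(7) = mex{2,0,1} = 3
G(8) = mex{3,1,0} = 2
G(9) = mex{2,2,1} = 0
G(10) = mex{0,3,0} = 1
G(11) = mex{1,2,1} = 0
G(12) = mex{0,0,2} = 1
G(13) = mex{1,1,3} = 0
G(14) = mex{0,0,2} = 1
G(15) = mex{1,1,0} = 2
G(16) = mex{2,0,1} = 3
G(17) = mex{3,1,0} = 2
G(18) = mex{2,2,1} = 0
G(19) = mex{0,3,0} = 1
G(20) = mex{1,2,1} = 0
G(21) = mex{0,0,2} = 1
G(22) = mex{1,1,3} = 0
G(23) = mex{0,0,2} = 1
G(24) = mex{1,1,0} = 2
G(25) = mex{2,0,1} = 3
G(26) = mex{3,1,0} = 2
Stack A: G(26) = 2.
Stack B: G(12) = 1.
Combined Grundy value = 2 ⊕ 1 = 3.

3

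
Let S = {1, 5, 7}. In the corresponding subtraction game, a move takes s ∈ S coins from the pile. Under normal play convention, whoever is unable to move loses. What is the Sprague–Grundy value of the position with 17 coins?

1

G(0) = 0
G(1) = mex{0} = 1
G(2) = mex{1} = 0
G(3) = mex{0} = 1
G(4) = mex{1} = 0
G(5) = mex{0,0} = 1
G(6) = mex{1,1} = 0
G(7) = mex{0,0,0} = 1
G(8) = mex{1,1,1} = 0
G(9) = mex{0,0,0} = 1
G(10) = mex{1,1,1} = 0
G(11) = mex{0,0,0} = 1
G(12) = mex{1,1,1} = 0
G(13) = mex{0,0,0} = 1
G(14) = mex{1,1,1} = 0
G(15) = mex{0,0,0} = 1
G(16) = mex{1,1,1} = 0
G(17) = mex{0,0,0} = 1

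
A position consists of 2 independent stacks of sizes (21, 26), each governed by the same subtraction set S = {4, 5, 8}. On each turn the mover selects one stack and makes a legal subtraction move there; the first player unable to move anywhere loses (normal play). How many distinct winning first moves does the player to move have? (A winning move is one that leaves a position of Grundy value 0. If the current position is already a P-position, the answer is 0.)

All stacks use S = {4, 5, 8}:
n :  0  1  2  3  4  5  6  7  8  9 10 11 12 13 14 15 16 17 18 19 20 21 22 23 24 25 26
G :  0  0  0  0  1  1  1  1  2  2  2  2  0  0  0  0  1  1  1  1  2  2  2  2  0  0  0
Stack A: G(21) = 2.
Stack B: G(26) = 0.
Combined Grundy value = 2 ⊕ 0 = 2.
A winning move leaves total XOR = 0, i.e. changes one component's Grundy value g to g ⊕ X where X is the current total.
Stack A: need g' = 2⊕2 = 0. Options: 21−4→G=1, 21−5→G=1, 21−8→G=0. Hits: 1.
Stack B: need g' = 0⊕2 = 2. Options: 26−4→G=2, 26−5→G=2, 26−8→G=1. Hits: 2.

3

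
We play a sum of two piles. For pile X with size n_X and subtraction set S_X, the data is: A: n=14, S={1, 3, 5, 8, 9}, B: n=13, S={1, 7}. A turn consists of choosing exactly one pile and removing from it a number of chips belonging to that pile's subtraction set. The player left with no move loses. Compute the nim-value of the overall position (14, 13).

Pile A, S = {1, 3, 5, 8, 9}:
n :  0  1  2  3  4  5  6  7  8  9 10 11 12 13 14
G :  0  1  0  1  0  1  0  1  2  3  2  3  2  3  2
G_A(14) = 2.
Pile B, S = {1, 7}:
n :  0  1  2  3  4  5  6  7  8  9 10 11 12 13
G :  0  1  0  1  0  1  0  1  0  1  0  1  0  1
G_B(13) = 1.
Combined Grundy value = 2 ⊕ 1 = 3.

3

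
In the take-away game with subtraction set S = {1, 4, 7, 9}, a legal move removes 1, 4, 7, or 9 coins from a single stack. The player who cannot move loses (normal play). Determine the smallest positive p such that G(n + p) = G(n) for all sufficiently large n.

8

n :  0  1  2  3  4  5  6  7  8  9 10 11 12 13 14 15 16 17 18
G :  0  1  0  1  2  0  1  2  0  1  0  1  2  0  1  2  0  1  0
G(n+8) = G(n) holds for n = 0,…,8 (a full window of length max(S) = 9), so the sequence is purely periodic with period 8.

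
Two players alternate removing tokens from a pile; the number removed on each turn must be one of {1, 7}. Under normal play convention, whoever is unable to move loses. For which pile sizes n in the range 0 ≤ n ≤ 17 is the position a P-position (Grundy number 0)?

n :  0  1  2  3  4  5  6  7  8  9 10 11 12 13 14 15 16 17
G :  0  1  0  1  0  1  0  1  0  1  0  1  0  1  0  1  0  1
P-positions are exactly the n with G(n) = 0.

0, 2, 4, 6, 8, 10, 12, 14, 16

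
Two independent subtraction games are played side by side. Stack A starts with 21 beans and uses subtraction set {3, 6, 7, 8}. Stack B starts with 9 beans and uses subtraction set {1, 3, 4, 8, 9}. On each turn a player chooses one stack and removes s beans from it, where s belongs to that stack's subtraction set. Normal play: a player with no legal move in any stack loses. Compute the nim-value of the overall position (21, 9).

7

Stack A, S = {3, 6, 7, 8}:
G(0) = 0
G(1) = mex{} = 0
G(2) = mex{} = 0
G(3) = mex{0} = 1
G(4) = mex{0} = 1
G(5) = mex{0} = 1
G(6) = mex{1,0} = 2
G(7) = mex{1,0,0} = 2
G(8) = mex{1,0,0,0} = 2
G(9) = mex{2,1,0,0} = 3
G(10) = mex{2,1,1,0} = 3
G(11) = mex{2,1,1,1} = 0
G(12) = mex{3,2,1,1} = 0
G(13) = mex{3,2,2,1} = 0
G(14) = mex{0,2,2,2} = 1
G(15) = mex{0,3,2,2} = 1
G(16) = mex{0,3,3,2} = 1
G(17) = mex{1,0,3,3} = 2
G(18) = mex{1,0,0,3} = 2
G(19) = mex{1,0,0,0} = 2
G(20) = mex{2,1,0,0} = 3
G(21) = mex{2,1,1,0} = 3
G_A(21) = 3.
Stack B, S = {1, 3, 4, 8, 9}:
G(0) = 0
G(1) = mex{0} = 1
G(2) = mex{1} = 0
G(3) = mex{0,0} = 1
G(4) = mex{1,1,0} = 2
G(5) = mex{2,0,1} = 3
G(6) = mex{3,1,0} = 2
G(7) = mex{2,2,1} = 0
G(8) = mex{0,3,2,0} = 1
G(9) = mex{1,2,3,1,0} = 4
G_B(9) = 4.
Combined Grundy value = 3 ⊕ 4 = 7.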